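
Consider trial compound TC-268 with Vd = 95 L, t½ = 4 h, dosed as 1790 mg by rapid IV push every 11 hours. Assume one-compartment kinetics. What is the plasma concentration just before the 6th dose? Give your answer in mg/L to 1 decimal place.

f = (1/2)^(τ/t½) = (1/2)^(11/4) ≈ 0.1487.
C₀ = D/Vd = 1790/95 ≈ 18.842 mg/L.
Before the 6th dose, 5 doses have been given. Superposition: Cmin = C₀·(f + f² + … + f^5).
≈ 18.842 × (0.1487 + 0.0221 + 0.0033 + 0.0005 + 0.0001) ≈ 18.842 × 0.1747 ≈ 3.292 mg/L.

3.3 mg/L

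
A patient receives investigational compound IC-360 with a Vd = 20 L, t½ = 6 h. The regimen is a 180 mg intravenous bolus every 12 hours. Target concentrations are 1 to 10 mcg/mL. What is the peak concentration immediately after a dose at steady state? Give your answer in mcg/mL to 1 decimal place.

The dosing interval is 2 half-lives, so f = 2^(−2) = 0.25.
At steady state, R = 1/(1 − 0.25) = 4/3.
Single-dose peak C₀ = D/Vd = 180/20 = 9 mcg/mL.
Steady-state peak Cmax,ss = C₀·R = 9 × 4/3 ≈ 12.000 mcg/mL.
Peak 12.0 mcg/mL vs MTC 10 mcg/mL: exceeds toxic threshold.

12.0 mcg/mL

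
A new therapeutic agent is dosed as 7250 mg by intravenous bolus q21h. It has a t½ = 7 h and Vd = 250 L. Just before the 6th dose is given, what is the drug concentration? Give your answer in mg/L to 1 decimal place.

f = (1/2)^(τ/t½) = (1/2)^(21/7) ≈ 0.1250.
C₀ = D/Vd = 7250/250 ≈ 29.000 mg/L.
Before the 6th dose, 5 doses have been given. Superposition: Cmin = C₀·(f + f² + … + f^5).
≈ 29.000 × (0.1250 + 0.0156 + 0.0020 + 0.0002 + 0.0000) ≈ 29.000 × 0.1428 ≈ 4.141 mg/L.

4.1 mg/L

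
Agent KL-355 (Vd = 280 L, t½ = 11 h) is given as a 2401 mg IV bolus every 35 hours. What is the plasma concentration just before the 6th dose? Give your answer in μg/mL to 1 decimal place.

f = (1/2)^(τ/t½) = (1/2)^(35/11) ≈ 0.1102.
C₀ = D/Vd = 2401/280 ≈ 8.575 μg/mL.
Before the 6th dose, 5 doses have been given. Superposition: Cmin = C₀·(f + f² + … + f^5).
≈ 8.575 × (0.1102 + 0.0121 + 0.0013 + 0.0001 + 0.0000) ≈ 8.575 × 0.1237 ≈ 1.061 μg/mL.

1.1 μg/mL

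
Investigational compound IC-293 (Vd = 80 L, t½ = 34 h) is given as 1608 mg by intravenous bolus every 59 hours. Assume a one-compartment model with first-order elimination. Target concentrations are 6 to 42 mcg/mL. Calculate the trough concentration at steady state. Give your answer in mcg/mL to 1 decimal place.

k = ln2/t½ = ln2/34 ≈ 0.020387 h⁻¹; fraction remaining f = e^(−kτ) = e^(−0.020387×59) ≈ 0.3003.
Single-dose peak C₀ = D/Vd = 1608/80 ≈ 20.100 mcg/mL.
Steady-state trough Cmin,ss = C₀·f/(1−f) ≈ 20.100 × 0.3003/0.6997 ≈ 8.627 mcg/mL.
Trough 8.6 mcg/mL vs MEC 6 mcg/mL: adequate.

8.6 mcg/mL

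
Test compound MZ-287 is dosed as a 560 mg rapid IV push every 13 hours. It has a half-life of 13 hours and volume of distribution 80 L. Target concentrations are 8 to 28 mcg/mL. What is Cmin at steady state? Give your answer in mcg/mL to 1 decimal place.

The dosing interval is 1 half-life, so f = 2^(−1) = 0.5.
At steady state, R = 1/(1 − 0.5) = 2/1.
Single-dose peak C₀ = D/Vd = 560/80 = 7 mcg/mL.
Steady-state peak Cmax,ss = C₀·R = 7 × 2/1 ≈ 14.000 mcg/mL.
Steady-state trough Cmin,ss = Cmax,ss·f ≈ 14.000 × 0.5 ≈ 7.000 mcg/mL.
Trough 7.0 mcg/mL vs MEC 8 mcg/mL: subtherapeutic.

7.0 mcg/mL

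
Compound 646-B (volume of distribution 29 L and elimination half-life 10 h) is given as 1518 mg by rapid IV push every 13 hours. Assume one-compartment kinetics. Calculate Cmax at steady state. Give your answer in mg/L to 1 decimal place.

88.1 mg/L

k = ln2/t½ = ln2/10 ≈ 0.069315 h⁻¹; fraction remaining f = e^(−kτ) = e^(−0.069315×13) ≈ 0.4061.
Accumulation ratio R = 1/(1 − f) ≈ 1/0.5939 ≈ 1.6838.
Each bolus raises the concentration by D/Vd = 1518/29 ≈ 52.345 mg/L.
Steady-state peak Cmax,ss = C₀·R ≈ 52.345 × 1.6838 ≈ 88.139 mg/L.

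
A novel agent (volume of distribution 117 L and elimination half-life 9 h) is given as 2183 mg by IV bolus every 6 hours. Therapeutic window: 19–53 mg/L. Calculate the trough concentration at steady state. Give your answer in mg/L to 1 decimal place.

31.8 mg/L

Over one 6-h interval, 6/9 ≈ 0.66667 half-lives elapse, leaving f ≈ 0.6300 of each dose.
Accumulation ratio R = 1/(1 − f) ≈ 1/0.3700 ≈ 2.7027.
Each bolus raises the concentration by D/Vd = 2183/117 ≈ 18.658 mg/L.
Steady-state peak Cmax,ss = C₀·R ≈ 18.658 × 2.7027 ≈ 50.427 mg/L.
One interval later, Cmin,ss = Cmax,ss·e^(−kτ) ≈ 50.427 × 0.6300 ≈ 31.769 mg/L.
Trough 31.8 mg/L vs MEC 19 mg/L: adequate.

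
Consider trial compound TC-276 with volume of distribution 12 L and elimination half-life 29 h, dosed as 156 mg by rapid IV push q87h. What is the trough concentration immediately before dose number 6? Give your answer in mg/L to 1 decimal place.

1.9 mg/L

f = (1/2)^(τ/t½) = (1/2)^(87/29) ≈ 0.1250.
C₀ = D/Vd = 156/12 ≈ 13.000 mg/L.
Before the 6th dose, 5 doses have been given. Superposition: Cmin = C₀·(f + f² + … + f^5).
≈ 13.000 × (0.1250 + 0.0156 + 0.0020 + 0.0002 + 0.0000) ≈ 13.000 × 0.1428 ≈ 1.856 mg/L.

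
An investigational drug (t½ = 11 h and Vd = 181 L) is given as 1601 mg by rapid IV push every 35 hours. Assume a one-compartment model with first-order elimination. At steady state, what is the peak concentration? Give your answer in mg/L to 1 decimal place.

9.9 mg/L

k = ln2/t½ = ln2/11 ≈ 0.063013 h⁻¹; fraction remaining f = e^(−kτ) = e^(−0.063013×35) ≈ 0.1102.
Accumulation ratio R = 1/(1 − f) ≈ 1/0.8898 ≈ 1.1238.
Each bolus raises the concentration by D/Vd = 1601/181 ≈ 8.845 mg/L.
Steady-state peak Cmax,ss = C₀·R ≈ 8.845 × 1.1238 ≈ 9.940 mg/L.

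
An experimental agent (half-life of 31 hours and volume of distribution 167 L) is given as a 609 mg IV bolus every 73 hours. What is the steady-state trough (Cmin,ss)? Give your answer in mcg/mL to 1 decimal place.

Over one 73-h interval, 73/31 ≈ 2.3548 half-lives elapse, leaving f ≈ 0.1955 of each dose.
Accumulation ratio R = 1/(1 − f) ≈ 1/0.8045 ≈ 1.2430.
Single-dose peak C₀ = D/Vd = 609/167 ≈ 3.647 mcg/mL.
Steady-state peak Cmax,ss = C₀·R ≈ 3.647 × 1.2430 ≈ 4.533 mcg/mL.
Steady-state trough Cmin,ss = Cmax,ss·f ≈ 4.533 × 0.1955 ≈ 0.886 mcg/mL.

0.9 mcg/mL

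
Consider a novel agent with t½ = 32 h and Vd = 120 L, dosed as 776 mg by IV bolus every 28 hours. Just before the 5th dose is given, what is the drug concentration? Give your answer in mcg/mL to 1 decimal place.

7.1 mcg/mL

f = (1/2)^(τ/t½) = (1/2)^(28/32) ≈ 0.5453.
C₀ = D/Vd = 776/120 ≈ 6.467 mcg/mL.
Before the 5th dose, 4 doses have been given. Superposition: Cmin = C₀·(f + f² + … + f^4).
≈ 6.467 × (0.5453 + 0.2974 + 0.1621 + 0.0884) ≈ 6.467 × 1.0932 ≈ 7.070 mcg/mL.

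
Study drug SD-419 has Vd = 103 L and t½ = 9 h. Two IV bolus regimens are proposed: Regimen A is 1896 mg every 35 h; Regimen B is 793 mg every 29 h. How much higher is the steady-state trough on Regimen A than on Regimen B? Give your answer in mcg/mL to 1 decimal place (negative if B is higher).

0.4 mcg/mL

Regimen A: f = (1/2)^(35/9) ≈ 0.0675; Cmin,ss = (1896/103)·f/(1−f) ≈ 1.332 mcg/mL.
Regimen B: f = (1/2)^(29/9) ≈ 0.1072; Cmin,ss = (793/103)·f/(1−f) ≈ 0.924 mcg/mL.
Difference ≈ 1.332 − 0.924 ≈ 0.408 mcg/mL.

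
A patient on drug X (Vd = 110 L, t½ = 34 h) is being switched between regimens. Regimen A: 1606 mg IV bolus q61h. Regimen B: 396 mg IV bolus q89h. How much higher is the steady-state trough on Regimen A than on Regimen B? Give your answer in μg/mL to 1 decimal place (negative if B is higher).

5.2 μg/mL

Regimen A: f = (1/2)^(61/34) ≈ 0.2883; Cmin,ss = (1606/110)·f/(1−f) ≈ 5.914 μg/mL.
Regimen B: f = (1/2)^(89/34) ≈ 0.1629; Cmin,ss = (396/110)·f/(1−f) ≈ 0.701 μg/mL.
Difference ≈ 5.914 − 0.701 ≈ 5.213 μg/mL.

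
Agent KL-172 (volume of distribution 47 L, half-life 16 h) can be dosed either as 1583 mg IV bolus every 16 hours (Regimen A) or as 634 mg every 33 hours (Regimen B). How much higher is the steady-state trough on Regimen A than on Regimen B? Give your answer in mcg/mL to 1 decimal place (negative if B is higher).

29.4 mcg/mL

Regimen A: f = (1/2)^(16/16) ≈ 0.5000; Cmin,ss = (1583/47)·f/(1−f) ≈ 33.681 mcg/mL.
Regimen B: f = (1/2)^(33/16) ≈ 0.2394; Cmin,ss = (634/47)·f/(1−f) ≈ 4.246 mcg/mL.
Difference ≈ 33.681 − 4.246 ≈ 29.435 mcg/mL.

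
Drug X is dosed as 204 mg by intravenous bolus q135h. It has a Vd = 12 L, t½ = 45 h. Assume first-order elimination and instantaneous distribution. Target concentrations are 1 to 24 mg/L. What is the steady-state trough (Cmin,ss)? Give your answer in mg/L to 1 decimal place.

τ = 135 h = 3 half-lives, so f = (1/2)^3 = 0.125.
At steady state, R = 1/(1 − 0.125) = 8/7.
Single-dose peak C₀ = D/Vd = 204/12 = 17 mg/L.
Steady-state peak Cmax,ss = C₀·R = 17 × 8/7 ≈ 19.429 mg/L.
Steady-state trough Cmin,ss = Cmax,ss·f ≈ 19.429 × 0.125 ≈ 2.429 mg/L.
Trough 2.4 mg/L vs MEC 1 mg/L: adequate.

2.4 mg/L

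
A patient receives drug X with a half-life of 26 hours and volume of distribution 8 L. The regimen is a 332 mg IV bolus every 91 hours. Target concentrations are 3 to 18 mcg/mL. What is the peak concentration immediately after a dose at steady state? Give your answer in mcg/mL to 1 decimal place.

τ/t½ = 91/26 ≈ 3.5, so fraction remaining f = (1/2)^(91/26) ≈ 0.0884.
Accumulation ratio R = 1/(1 − f) ≈ 1/0.9116 ≈ 1.0970.
Each bolus raises the concentration by D/Vd = 332/8 ≈ 41.500 mcg/mL.
Steady-state peak Cmax,ss = C₀·R ≈ 41.500 × 1.0970 ≈ 45.526 mcg/mL.
Peak 45.5 mcg/mL vs MTC 18 mcg/mL: exceeds toxic threshold.

45.5 mcg/mL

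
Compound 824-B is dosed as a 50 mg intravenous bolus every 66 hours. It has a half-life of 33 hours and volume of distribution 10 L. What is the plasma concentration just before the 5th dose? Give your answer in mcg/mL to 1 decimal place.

1.7 mcg/mL

f = (1/2)^(τ/t½) = (1/2)^(66/33) ≈ 0.2500.
C₀ = D/Vd = 50/10 ≈ 5.000 mcg/mL.
Before the 5th dose, 4 doses have been given. Superposition: Cmin = C₀·(f + f² + … + f^4).
≈ 5.000 × (0.2500 + 0.0625 + 0.0156 + 0.0039) ≈ 5.000 × 0.3320 ≈ 1.660 mcg/mL.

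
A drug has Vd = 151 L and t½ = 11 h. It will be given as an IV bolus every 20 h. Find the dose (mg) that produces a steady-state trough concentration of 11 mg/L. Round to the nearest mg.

4196 mg

τ/t½ = 20/11 ≈ 1.8182, so f = (1/2)^(20/11) ≈ 0.283578.
Cmin,ss = (D/Vd)·f/(1−f), so D = Cmin,ss·Vd·(1−f)/f.
D = 11 × 151 × (1−f)/f ≈ 11 × 151 × 2.52637 ≈ 4196.30 mg.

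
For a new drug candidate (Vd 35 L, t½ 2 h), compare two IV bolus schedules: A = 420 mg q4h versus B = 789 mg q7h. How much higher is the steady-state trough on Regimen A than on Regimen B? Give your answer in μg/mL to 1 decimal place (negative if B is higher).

1.8 μg/mL

Regimen A: f = (1/2)^(4/2) ≈ 0.2500; Cmin,ss = (420/35)·f/(1−f) ≈ 4.000 μg/mL.
Regimen B: f = (1/2)^(7/2) ≈ 0.0884; Cmin,ss = (789/35)·f/(1−f) ≈ 2.186 μg/mL.
Difference ≈ 4.000 − 2.186 ≈ 1.814 μg/mL.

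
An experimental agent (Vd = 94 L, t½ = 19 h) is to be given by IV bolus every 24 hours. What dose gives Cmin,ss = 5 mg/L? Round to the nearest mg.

τ/t½ = 24/19 ≈ 1.2632, so f = (1/2)^(24/19) ≈ 0.416631.
Cmin,ss = (D/Vd)·f/(1−f), so D = Cmin,ss·Vd·(1−f)/f.
D = 5 × 94 × (1−f)/f ≈ 5 × 94 × 1.40021 ≈ 658.10 mg.

658 mg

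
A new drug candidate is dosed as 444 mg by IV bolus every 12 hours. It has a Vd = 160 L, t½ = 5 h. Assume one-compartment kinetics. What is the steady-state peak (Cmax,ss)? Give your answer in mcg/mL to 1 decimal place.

3.4 mcg/mL

Over one 12-h interval, 12/5 ≈ 2.4 half-lives elapse, leaving f ≈ 0.1895 of each dose.
Accumulation ratio R = 1/(1 − f) ≈ 1/0.8105 ≈ 1.2338.
Each bolus raises the concentration by D/Vd = 444/160 ≈ 2.775 mcg/mL.
Steady-state peak Cmax,ss = C₀·R ≈ 2.775 × 1.2338 ≈ 3.424 mcg/mL.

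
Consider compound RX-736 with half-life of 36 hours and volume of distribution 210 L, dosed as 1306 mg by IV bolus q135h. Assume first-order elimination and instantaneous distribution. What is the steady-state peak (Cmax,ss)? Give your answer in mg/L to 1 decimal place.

k = ln2/t½ = ln2/36 ≈ 0.019254 h⁻¹; fraction remaining f = e^(−kτ) = e^(−0.019254×135) ≈ 0.0743.
Accumulation ratio R = 1/(1 − f) ≈ 1/0.9257 ≈ 1.0803.
Each bolus raises the concentration by D/Vd = 1306/210 ≈ 6.219 mg/L.
Steady-state peak Cmax,ss = C₀·R ≈ 6.219 × 1.0803 ≈ 6.718 mg/L.

6.7 mg/L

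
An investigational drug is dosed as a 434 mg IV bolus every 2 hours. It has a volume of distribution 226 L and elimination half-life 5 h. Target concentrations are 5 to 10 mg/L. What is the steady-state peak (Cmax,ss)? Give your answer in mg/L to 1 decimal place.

k = ln2/t½ = ln2/5 ≈ 0.138629 h⁻¹; fraction remaining f = e^(−kτ) = e^(−0.138629×2) ≈ 0.7579.
At steady state, accumulation factor R = 1/(1 − e^(−kτ)) ≈ 4.1305.
Single-dose peak C₀ = D/Vd = 434/226 ≈ 1.920 mg/L.
Steady-state peak Cmax,ss = C₀·R ≈ 1.920 × 4.1305 ≈ 7.931 mg/L.
Peak 7.9 mg/L vs MTC 10 mg/L: below toxic threshold.

7.9 mg/L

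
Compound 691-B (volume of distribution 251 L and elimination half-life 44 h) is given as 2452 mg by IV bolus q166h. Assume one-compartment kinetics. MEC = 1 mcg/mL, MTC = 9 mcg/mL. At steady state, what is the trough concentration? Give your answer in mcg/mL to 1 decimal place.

k = ln2/t½ = ln2/44 ≈ 0.015753 h⁻¹; fraction remaining f = e^(−kτ) = e^(−0.015753×166) ≈ 0.0732.
Each bolus raises the concentration by D/Vd = 2452/251 ≈ 9.769 mcg/mL.
Steady-state trough Cmin,ss = C₀·f/(1−f) ≈ 9.769 × 0.0732/0.9268 ≈ 0.772 mcg/mL.
Trough 0.8 mcg/mL vs MEC 1 mcg/mL: subtherapeutic.

0.8 mcg/mL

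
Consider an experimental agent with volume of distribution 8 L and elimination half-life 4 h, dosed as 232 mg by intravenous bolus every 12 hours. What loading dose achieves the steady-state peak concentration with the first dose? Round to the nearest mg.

265 mg

f = (1/2)^(12/4) ≈ 0.125000; accumulation ratio R = 1/(1−f) ≈ 1.14286.
Loading dose to hit Cmax,ss on first dose: D_load = D_maint·R ≈ 232 × 1.14286 ≈ 265.14 mg.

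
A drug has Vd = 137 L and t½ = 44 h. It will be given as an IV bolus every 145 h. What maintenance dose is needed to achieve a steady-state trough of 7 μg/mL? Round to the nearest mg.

τ/t½ = 145/44 ≈ 3.2955, so f = (1/2)^(145/44) ≈ 0.101852.
Cmin,ss = (D/Vd)·f/(1−f), so D = Cmin,ss·Vd·(1−f)/f.
D = 7 × 137 × (1−f)/f ≈ 7 × 137 × 8.81817 ≈ 8456.63 mg.

8457 mg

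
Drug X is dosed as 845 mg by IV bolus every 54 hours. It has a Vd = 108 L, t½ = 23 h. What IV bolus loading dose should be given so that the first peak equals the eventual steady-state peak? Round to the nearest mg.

1052 mg

f = (1/2)^(54/23) ≈ 0.196442; accumulation ratio R = 1/(1−f) ≈ 1.24447.
Loading dose to hit Cmax,ss on first dose: D_load = D_maint·R ≈ 845 × 1.24447 ≈ 1051.58 mg.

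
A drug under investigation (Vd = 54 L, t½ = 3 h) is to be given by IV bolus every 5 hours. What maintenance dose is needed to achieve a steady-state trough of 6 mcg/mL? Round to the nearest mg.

τ/t½ = 5/3 ≈ 1.6667, so f = (1/2)^(5/3) ≈ 0.314980.
Cmin,ss = (D/Vd)·f/(1−f), so D = Cmin,ss·Vd·(1−f)/f.
D = 6 × 54 × (1−f)/f ≈ 6 × 54 × 2.17480 ≈ 704.64 mg.

705 mg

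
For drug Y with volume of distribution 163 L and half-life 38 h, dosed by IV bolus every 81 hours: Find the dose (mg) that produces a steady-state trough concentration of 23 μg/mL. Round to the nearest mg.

τ/t½ = 81/38 ≈ 2.1316, so f = (1/2)^(81/38) ≈ 0.228208.
Cmin,ss = (D/Vd)·f/(1−f), so D = Cmin,ss·Vd·(1−f)/f.
D = 23 × 163 × (1−f)/f ≈ 23 × 163 × 3.38197 ≈ 12679.01 mg.

12679 mg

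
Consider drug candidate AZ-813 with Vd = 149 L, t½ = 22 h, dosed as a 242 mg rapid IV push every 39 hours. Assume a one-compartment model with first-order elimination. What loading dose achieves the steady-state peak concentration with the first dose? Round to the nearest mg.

342 mg

f = (1/2)^(39/22) ≈ 0.292655; accumulation ratio R = 1/(1−f) ≈ 1.41374.
Loading dose to hit Cmax,ss on first dose: D_load = D_maint·R ≈ 242 × 1.41374 ≈ 342.13 mg.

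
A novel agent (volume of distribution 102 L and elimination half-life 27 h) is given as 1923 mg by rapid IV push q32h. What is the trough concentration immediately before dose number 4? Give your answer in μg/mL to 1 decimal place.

f = (1/2)^(τ/t½) = (1/2)^(32/27) ≈ 0.4398.
C₀ = D/Vd = 1923/102 ≈ 18.853 μg/mL.
Before the 4th dose, 3 doses have been given. Superposition: Cmin = C₀·(f + f² + … + f^3).
≈ 18.853 × (0.4398 + 0.1934 + 0.0851) ≈ 18.853 × 0.7183 ≈ 13.542 μg/mL.

13.5 μg/mL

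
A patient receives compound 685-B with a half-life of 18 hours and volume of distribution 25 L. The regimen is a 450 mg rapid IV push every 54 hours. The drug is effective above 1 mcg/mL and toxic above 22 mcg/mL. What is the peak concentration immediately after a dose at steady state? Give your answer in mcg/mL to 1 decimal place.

20.6 mcg/mL

τ = 54 h = 3 half-lives, so f = (1/2)^3 = 0.125.
At steady state, R = 1/(1 − 0.125) = 8/7.
Single-dose peak C₀ = D/Vd = 450/25 = 18 mcg/mL.
Steady-state peak Cmax,ss = C₀·R = 18 × 8/7 ≈ 20.571 mcg/mL.
Peak 20.6 mcg/mL vs MTC 22 mcg/mL: below toxic threshold.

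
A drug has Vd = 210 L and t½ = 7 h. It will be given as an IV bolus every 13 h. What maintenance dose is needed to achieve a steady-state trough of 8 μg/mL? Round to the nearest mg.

τ/t½ = 13/7 ≈ 1.8571, so f = (1/2)^(13/7) ≈ 0.276022.
Cmin,ss = (D/Vd)·f/(1−f), so D = Cmin,ss·Vd·(1−f)/f.
D = 8 × 210 × (1−f)/f ≈ 8 × 210 × 2.62290 ≈ 4406.47 mg.

4406 mg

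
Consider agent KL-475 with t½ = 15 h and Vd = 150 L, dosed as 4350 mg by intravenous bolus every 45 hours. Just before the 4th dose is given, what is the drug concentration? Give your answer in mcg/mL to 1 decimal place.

f = (1/2)^(τ/t½) = (1/2)^(45/15) ≈ 0.1250.
C₀ = D/Vd = 4350/150 ≈ 29.000 mcg/mL.
Before the 4th dose, 3 doses have been given. Superposition: Cmin = C₀·(f + f² + … + f^3).
≈ 29.000 × (0.1250 + 0.0156 + 0.0020) ≈ 29.000 × 0.1426 ≈ 4.135 mcg/mL.

4.1 mcg/mL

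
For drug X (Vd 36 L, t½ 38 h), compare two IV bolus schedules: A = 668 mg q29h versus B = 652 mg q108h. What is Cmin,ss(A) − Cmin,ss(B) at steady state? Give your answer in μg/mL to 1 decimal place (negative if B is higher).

23.7 μg/mL

Regimen A: f = (1/2)^(29/38) ≈ 0.5892; Cmin,ss = (668/36)·f/(1−f) ≈ 26.614 μg/mL.
Regimen B: f = (1/2)^(108/38) ≈ 0.1395; Cmin,ss = (652/36)·f/(1−f) ≈ 2.936 μg/mL.
Difference ≈ 26.614 − 2.936 ≈ 23.678 μg/mL.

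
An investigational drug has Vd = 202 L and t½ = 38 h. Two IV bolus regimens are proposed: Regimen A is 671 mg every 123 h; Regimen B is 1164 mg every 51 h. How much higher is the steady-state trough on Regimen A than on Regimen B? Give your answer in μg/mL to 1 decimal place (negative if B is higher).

-3.4 μg/mL

Regimen A: f = (1/2)^(123/38) ≈ 0.1061; Cmin,ss = (671/202)·f/(1−f) ≈ 0.394 μg/mL.
Regimen B: f = (1/2)^(51/38) ≈ 0.3944; Cmin,ss = (1164/202)·f/(1−f) ≈ 3.753 μg/mL.
Difference ≈ 0.394 − 3.753 ≈ -3.359 μg/mL.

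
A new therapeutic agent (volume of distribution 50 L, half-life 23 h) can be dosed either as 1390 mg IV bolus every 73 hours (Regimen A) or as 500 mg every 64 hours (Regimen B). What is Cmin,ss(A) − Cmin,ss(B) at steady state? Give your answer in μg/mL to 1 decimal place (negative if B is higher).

1.8 μg/mL

Regimen A: f = (1/2)^(73/23) ≈ 0.1108; Cmin,ss = (1390/50)·f/(1−f) ≈ 3.464 μg/mL.
Regimen B: f = (1/2)^(64/23) ≈ 0.1453; Cmin,ss = (500/50)·f/(1−f) ≈ 1.700 μg/mL.
Difference ≈ 3.464 − 1.700 ≈ 1.764 μg/mL.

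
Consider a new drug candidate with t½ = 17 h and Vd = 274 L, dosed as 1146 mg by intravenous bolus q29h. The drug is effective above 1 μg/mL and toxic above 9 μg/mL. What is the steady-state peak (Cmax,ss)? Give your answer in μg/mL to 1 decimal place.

k = ln2/t½ = ln2/17 ≈ 0.040773 h⁻¹; fraction remaining f = e^(−kτ) = e^(−0.040773×29) ≈ 0.3065.
Accumulation ratio R = 1/(1 − f) ≈ 1/0.6935 ≈ 1.4420.
Single-dose peak C₀ = D/Vd = 1146/274 ≈ 4.182 μg/mL.
Cmax,ss = C₀/(1 − f) ≈ 4.182/0.6935 ≈ 6.030 μg/mL.
Peak 6.0 μg/mL vs MTC 9 μg/mL: below toxic threshold.

6.0 μg/mL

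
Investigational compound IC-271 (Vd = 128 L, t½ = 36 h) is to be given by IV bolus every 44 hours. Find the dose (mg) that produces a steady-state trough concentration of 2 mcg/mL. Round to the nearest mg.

τ/t½ = 44/36 ≈ 1.2222, so f = (1/2)^(44/36) ≈ 0.428622.
Cmin,ss = (D/Vd)·f/(1−f), so D = Cmin,ss·Vd·(1−f)/f.
D = 2 × 128 × (1−f)/f ≈ 2 × 128 × 1.33306 ≈ 341.26 mg.

341 mg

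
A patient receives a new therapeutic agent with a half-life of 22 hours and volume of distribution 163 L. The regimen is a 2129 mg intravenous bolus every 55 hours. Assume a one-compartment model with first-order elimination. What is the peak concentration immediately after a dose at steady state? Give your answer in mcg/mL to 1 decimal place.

τ/t½ = 55/22 ≈ 2.5, so fraction remaining f = (1/2)^(55/22) ≈ 0.1768.
Accumulation ratio R = 1/(1 − f) ≈ 1/0.8232 ≈ 1.2148.
Each bolus raises the concentration by D/Vd = 2129/163 ≈ 13.061 mcg/mL.
Cmax,ss = C₀/(1 − f) ≈ 13.061/0.8232 ≈ 15.866 mcg/mL.

15.9 mcg/mL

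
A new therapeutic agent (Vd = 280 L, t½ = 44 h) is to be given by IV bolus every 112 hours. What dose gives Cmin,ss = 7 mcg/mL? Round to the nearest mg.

τ/t½ = 112/44 ≈ 2.5455, so f = (1/2)^(112/44) ≈ 0.171294.
Cmin,ss = (D/Vd)·f/(1−f), so D = Cmin,ss·Vd·(1−f)/f.
D = 7 × 280 × (1−f)/f ≈ 7 × 280 × 4.83792 ≈ 9482.32 mg.

9482 mg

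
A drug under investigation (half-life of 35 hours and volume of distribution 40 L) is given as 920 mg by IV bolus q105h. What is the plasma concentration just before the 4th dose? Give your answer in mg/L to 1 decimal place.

3.3 mg/L

f = (1/2)^(τ/t½) = (1/2)^(105/35) ≈ 0.1250.
C₀ = D/Vd = 920/40 ≈ 23.000 mg/L.
Before the 4th dose, 3 doses have been given. Superposition: Cmin = C₀·(f + f² + … + f^3).
≈ 23.000 × (0.1250 + 0.0156 + 0.0020) ≈ 23.000 × 0.1426 ≈ 3.280 mg/L.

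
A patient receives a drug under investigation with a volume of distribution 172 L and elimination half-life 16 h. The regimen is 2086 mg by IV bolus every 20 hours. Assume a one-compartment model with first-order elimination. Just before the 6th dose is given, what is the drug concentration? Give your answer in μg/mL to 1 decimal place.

8.7 μg/mL

f = (1/2)^(τ/t½) = (1/2)^(20/16) ≈ 0.4204.
C₀ = D/Vd = 2086/172 ≈ 12.128 μg/mL.
Before the 6th dose, 5 doses have been given. Superposition: Cmin = C₀·(f + f² + … + f^5).
≈ 12.128 × (0.4204 + 0.1767 + 0.0743 + 0.0312 + 0.0131) ≈ 12.128 × 0.7157 ≈ 8.680 μg/mL.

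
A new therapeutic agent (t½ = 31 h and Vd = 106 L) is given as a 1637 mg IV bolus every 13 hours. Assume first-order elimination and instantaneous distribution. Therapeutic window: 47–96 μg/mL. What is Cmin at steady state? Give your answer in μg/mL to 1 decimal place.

45.8 μg/mL

Over one 13-h interval, 13/31 ≈ 0.41935 half-lives elapse, leaving f ≈ 0.7478 of each dose.
Single-dose peak C₀ = D/Vd = 1637/106 ≈ 15.443 μg/mL.
Steady-state trough Cmin,ss = C₀·f/(1−f) ≈ 15.443 × 0.7478/0.2522 ≈ 45.790 μg/mL.
Trough 45.8 μg/mL vs MEC 47 μg/mL: subtherapeutic.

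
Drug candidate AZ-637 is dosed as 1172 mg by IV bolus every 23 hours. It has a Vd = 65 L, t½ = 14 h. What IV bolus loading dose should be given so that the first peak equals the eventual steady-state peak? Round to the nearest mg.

f = (1/2)^(23/14) ≈ 0.320222; accumulation ratio R = 1/(1−f) ≈ 1.47107.
Loading dose to hit Cmax,ss on first dose: D_load = D_maint·R ≈ 1172 × 1.47107 ≈ 1724.09 mg.

1724 mg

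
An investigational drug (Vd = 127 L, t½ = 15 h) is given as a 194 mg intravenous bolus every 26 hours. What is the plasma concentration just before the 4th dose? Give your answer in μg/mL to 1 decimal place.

0.6 μg/mL

f = (1/2)^(τ/t½) = (1/2)^(26/15) ≈ 0.3008.
C₀ = D/Vd = 194/127 ≈ 1.528 μg/mL.
Before the 4th dose, 3 doses have been given. Superposition: Cmin = C₀·(f + f² + … + f^3).
≈ 1.528 × (0.3008 + 0.0905 + 0.0272) ≈ 1.528 × 0.4185 ≈ 0.639 μg/mL.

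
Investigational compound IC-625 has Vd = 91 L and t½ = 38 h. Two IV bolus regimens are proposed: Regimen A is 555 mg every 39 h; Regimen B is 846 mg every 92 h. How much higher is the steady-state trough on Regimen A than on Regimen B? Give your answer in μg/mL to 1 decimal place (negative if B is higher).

Regimen A: f = (1/2)^(39/38) ≈ 0.4910; Cmin,ss = (555/91)·f/(1−f) ≈ 5.883 μg/mL.
Regimen B: f = (1/2)^(92/38) ≈ 0.1867; Cmin,ss = (846/91)·f/(1−f) ≈ 2.134 μg/mL.
Difference ≈ 5.883 − 2.134 ≈ 3.749 μg/mL.

3.7 μg/mL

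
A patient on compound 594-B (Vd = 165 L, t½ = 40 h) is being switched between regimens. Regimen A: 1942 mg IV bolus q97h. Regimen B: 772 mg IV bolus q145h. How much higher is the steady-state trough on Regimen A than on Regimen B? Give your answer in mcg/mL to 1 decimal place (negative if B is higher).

2.3 mcg/mL

Regimen A: f = (1/2)^(97/40) ≈ 0.1862; Cmin,ss = (1942/165)·f/(1−f) ≈ 2.693 mcg/mL.
Regimen B: f = (1/2)^(145/40) ≈ 0.0811; Cmin,ss = (772/165)·f/(1−f) ≈ 0.413 mcg/mL.
Difference ≈ 2.693 − 0.413 ≈ 2.280 mcg/mL.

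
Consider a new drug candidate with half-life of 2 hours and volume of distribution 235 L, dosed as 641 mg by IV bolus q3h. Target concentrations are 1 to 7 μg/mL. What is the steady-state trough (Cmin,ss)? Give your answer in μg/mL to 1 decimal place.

τ/t½ = 3/2 ≈ 1.5, so fraction remaining f = (1/2)^(3/2) ≈ 0.3536.
Single-dose peak C₀ = D/Vd = 641/235 ≈ 2.728 μg/mL.
Steady-state trough Cmin,ss = C₀·f/(1−f) ≈ 2.728 × 0.3536/0.6464 ≈ 1.492 μg/mL.
Trough 1.5 μg/mL vs MEC 1 μg/mL: adequate.

1.5 μg/mL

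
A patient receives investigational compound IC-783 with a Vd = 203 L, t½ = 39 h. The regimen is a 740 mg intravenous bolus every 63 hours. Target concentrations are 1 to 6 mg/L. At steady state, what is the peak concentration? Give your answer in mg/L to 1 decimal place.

τ/t½ = 63/39 ≈ 1.6154, so fraction remaining f = (1/2)^(63/39) ≈ 0.3264.
Accumulation ratio R = 1/(1 − f) ≈ 1/0.6736 ≈ 1.4846.
Single-dose peak C₀ = D/Vd = 740/203 ≈ 3.645 mg/L.
Steady-state peak Cmax,ss = C₀·R ≈ 3.645 × 1.4846 ≈ 5.411 mg/L.
Peak 5.4 mg/L vs MTC 6 mg/L: below toxic threshold.

5.4 mg/L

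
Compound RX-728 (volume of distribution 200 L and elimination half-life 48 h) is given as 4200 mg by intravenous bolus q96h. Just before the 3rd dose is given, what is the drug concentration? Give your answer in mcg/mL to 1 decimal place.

6.6 mcg/mL

f = (1/2)^(τ/t½) = (1/2)^(96/48) ≈ 0.2500.
C₀ = D/Vd = 4200/200 ≈ 21.000 mcg/mL.
Before the 3rd dose, 2 doses have been given. Superposition: Cmin = C₀·(f + f²).
≈ 21.000 × (0.2500 + 0.0625) ≈ 21.000 × 0.3125 ≈ 6.562 mcg/mL.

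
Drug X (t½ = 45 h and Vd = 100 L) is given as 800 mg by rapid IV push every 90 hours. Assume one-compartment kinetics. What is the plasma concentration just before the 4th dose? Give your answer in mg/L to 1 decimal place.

2.6 mg/L

f = (1/2)^(τ/t½) = (1/2)^(90/45) ≈ 0.2500.
C₀ = D/Vd = 800/100 ≈ 8.000 mg/L.
Before the 4th dose, 3 doses have been given. Superposition: Cmin = C₀·(f + f² + … + f^3).
≈ 8.000 × (0.2500 + 0.0625 + 0.0156) ≈ 8.000 × 0.3281 ≈ 2.625 mg/L.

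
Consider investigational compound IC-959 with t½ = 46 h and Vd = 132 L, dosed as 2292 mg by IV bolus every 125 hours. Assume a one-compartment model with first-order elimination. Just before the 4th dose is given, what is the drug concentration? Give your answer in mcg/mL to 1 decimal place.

f = (1/2)^(τ/t½) = (1/2)^(125/46) ≈ 0.1520.
C₀ = D/Vd = 2292/132 ≈ 17.364 mcg/mL.
Before the 4th dose, 3 doses have been given. Superposition: Cmin = C₀·(f + f² + … + f^3).
≈ 17.364 × (0.1520 + 0.0231 + 0.0035) ≈ 17.364 × 0.1786 ≈ 3.101 mcg/mL.

3.1 mcg/mL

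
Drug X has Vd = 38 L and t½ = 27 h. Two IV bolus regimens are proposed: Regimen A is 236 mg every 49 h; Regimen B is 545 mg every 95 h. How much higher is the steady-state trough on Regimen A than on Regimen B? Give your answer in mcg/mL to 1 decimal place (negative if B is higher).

1.1 mcg/mL

Regimen A: f = (1/2)^(49/27) ≈ 0.2842; Cmin,ss = (236/38)·f/(1−f) ≈ 2.466 mcg/mL.
Regimen B: f = (1/2)^(95/27) ≈ 0.0873; Cmin,ss = (545/38)·f/(1−f) ≈ 1.372 mcg/mL.
Difference ≈ 2.466 − 1.372 ≈ 1.094 mcg/mL.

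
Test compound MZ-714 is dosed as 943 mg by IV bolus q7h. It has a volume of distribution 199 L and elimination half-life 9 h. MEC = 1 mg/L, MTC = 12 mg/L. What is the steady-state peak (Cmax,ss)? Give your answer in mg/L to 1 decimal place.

11.4 mg/L

k = ln2/t½ = ln2/9 ≈ 0.077016 h⁻¹; fraction remaining f = e^(−kτ) = e^(−0.077016×7) ≈ 0.5833.
Accumulation ratio R = 1/(1 − f) ≈ 1/0.4167 ≈ 2.3998.
Each bolus raises the concentration by D/Vd = 943/199 ≈ 4.739 mg/L.
Steady-state peak Cmax,ss = C₀·R ≈ 4.739 × 2.3998 ≈ 11.373 mg/L.
Peak 11.4 mg/L vs MTC 12 mg/L: below toxic threshold.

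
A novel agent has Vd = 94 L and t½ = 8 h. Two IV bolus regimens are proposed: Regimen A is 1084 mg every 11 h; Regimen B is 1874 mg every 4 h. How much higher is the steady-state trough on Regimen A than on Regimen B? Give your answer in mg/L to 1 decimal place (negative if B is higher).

-40.9 mg/L

Regimen A: f = (1/2)^(11/8) ≈ 0.3856; Cmin,ss = (1084/94)·f/(1−f) ≈ 7.237 mg/L.
Regimen B: f = (1/2)^(4/8) ≈ 0.7071; Cmin,ss = (1874/94)·f/(1−f) ≈ 48.129 mg/L.
Difference ≈ 7.237 − 48.129 ≈ -40.892 mg/L.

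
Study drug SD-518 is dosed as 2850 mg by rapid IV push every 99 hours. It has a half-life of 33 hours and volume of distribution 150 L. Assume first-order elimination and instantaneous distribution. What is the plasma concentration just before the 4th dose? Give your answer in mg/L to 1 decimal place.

f = (1/2)^(τ/t½) = (1/2)^(99/33) ≈ 0.1250.
C₀ = D/Vd = 2850/150 ≈ 19.000 mg/L.
Before the 4th dose, 3 doses have been given. Superposition: Cmin = C₀·(f + f² + … + f^3).
≈ 19.000 × (0.1250 + 0.0156 + 0.0020) ≈ 19.000 × 0.1426 ≈ 2.709 mg/L.

2.7 mg/L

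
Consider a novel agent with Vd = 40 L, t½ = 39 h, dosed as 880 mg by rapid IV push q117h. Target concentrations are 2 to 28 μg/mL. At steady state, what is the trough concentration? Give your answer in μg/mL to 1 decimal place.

3.1 μg/mL

τ = 117 h = 3 half-lives, so f = (1/2)^3 = 0.125.
Accumulation ratio R = 1/(1 − f) = 1/0.875 = 8/7.
Single-dose peak C₀ = D/Vd = 880/40 = 22 μg/mL.
Steady-state peak Cmax,ss = C₀·R = 22 × 8/7 ≈ 25.143 μg/mL.
Steady-state trough Cmin,ss = Cmax,ss·f ≈ 25.143 × 0.125 ≈ 3.143 μg/mL.
Trough 3.1 μg/mL vs MEC 2 μg/mL: adequate.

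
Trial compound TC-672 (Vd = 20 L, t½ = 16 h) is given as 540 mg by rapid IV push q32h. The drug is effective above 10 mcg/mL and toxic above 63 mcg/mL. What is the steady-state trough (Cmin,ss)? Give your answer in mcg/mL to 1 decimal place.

The dosing interval is 2 half-lives, so f = 2^(−2) = 0.25.
Accumulation ratio R = 1/(1 − f) = 1/0.75 = 4/3.
Single-dose peak C₀ = D/Vd = 540/20 = 27 mcg/mL.
Steady-state peak Cmax,ss = C₀·R = 27 × 4/3 ≈ 36.000 mcg/mL.
Steady-state trough Cmin,ss = Cmax,ss·f ≈ 36.000 × 0.25 ≈ 9.000 mcg/mL.
Trough 9.0 mcg/mL vs MEC 10 mcg/mL: subtherapeutic.

9.0 mcg/mL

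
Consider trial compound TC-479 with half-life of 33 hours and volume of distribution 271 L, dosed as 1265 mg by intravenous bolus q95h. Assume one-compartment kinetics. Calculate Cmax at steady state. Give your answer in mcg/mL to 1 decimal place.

τ/t½ = 95/33 ≈ 2.8788, so fraction remaining f = (1/2)^(95/33) ≈ 0.1360.
At steady state, accumulation factor R = 1/(1 − e^(−kτ)) ≈ 1.1574.
Each bolus raises the concentration by D/Vd = 1265/271 ≈ 4.668 mcg/mL.
Steady-state peak Cmax,ss = C₀·R ≈ 4.668 × 1.1574 ≈ 5.403 mcg/mL.

5.4 mcg/mL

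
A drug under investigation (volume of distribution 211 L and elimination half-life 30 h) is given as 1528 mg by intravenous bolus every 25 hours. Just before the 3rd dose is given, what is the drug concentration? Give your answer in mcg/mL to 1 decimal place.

f = (1/2)^(τ/t½) = (1/2)^(25/30) ≈ 0.5612.
C₀ = D/Vd = 1528/211 ≈ 7.242 mcg/mL.
Before the 3rd dose, 2 doses have been given. Superposition: Cmin = C₀·(f + f²).
≈ 7.242 × (0.5612 + 0.3149) ≈ 7.242 × 0.8761 ≈ 6.345 mcg/mL.

6.3 mcg/mL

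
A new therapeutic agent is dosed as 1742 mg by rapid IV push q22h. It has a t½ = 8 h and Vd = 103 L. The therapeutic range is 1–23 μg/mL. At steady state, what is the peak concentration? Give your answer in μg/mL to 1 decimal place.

Over one 22-h interval, 22/8 ≈ 2.75 half-lives elapse, leaving f ≈ 0.1487 of each dose.
Accumulation ratio R = 1/(1 − f) ≈ 1/0.8513 ≈ 1.1747.
Each bolus raises the concentration by D/Vd = 1742/103 ≈ 16.913 μg/mL.
Steady-state peak Cmax,ss = C₀·R ≈ 16.913 × 1.1747 ≈ 19.868 μg/mL.
Peak 19.9 μg/mL vs MTC 23 μg/mL: below toxic threshold.

19.9 μg/mL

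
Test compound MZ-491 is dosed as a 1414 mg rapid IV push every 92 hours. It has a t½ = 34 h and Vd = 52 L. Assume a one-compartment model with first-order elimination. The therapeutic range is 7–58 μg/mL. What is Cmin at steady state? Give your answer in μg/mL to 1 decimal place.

τ/t½ = 92/34 ≈ 2.7059, so fraction remaining f = (1/2)^(92/34) ≈ 0.1533.
Accumulation ratio R = 1/(1 − f) ≈ 1/0.8467 ≈ 1.1811.
Each bolus raises the concentration by D/Vd = 1414/52 ≈ 27.192 μg/mL.
Steady-state peak Cmax,ss = C₀·R ≈ 27.192 × 1.1811 ≈ 32.116 μg/mL.
One interval later, Cmin,ss = Cmax,ss·e^(−kτ) ≈ 32.116 × 0.1533 ≈ 4.923 μg/mL.
Trough 4.9 μg/mL vs MEC 7 μg/mL: subtherapeutic.

4.9 μg/mL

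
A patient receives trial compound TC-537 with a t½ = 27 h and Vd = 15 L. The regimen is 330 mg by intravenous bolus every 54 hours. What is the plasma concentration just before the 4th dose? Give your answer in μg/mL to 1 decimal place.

7.2 μg/mL

f = (1/2)^(τ/t½) = (1/2)^(54/27) ≈ 0.2500.
C₀ = D/Vd = 330/15 ≈ 22.000 μg/mL.
Before the 4th dose, 3 doses have been given. Superposition: Cmin = C₀·(f + f² + … + f^3).
≈ 22.000 × (0.2500 + 0.0625 + 0.0156) ≈ 22.000 × 0.3281 ≈ 7.218 μg/mL.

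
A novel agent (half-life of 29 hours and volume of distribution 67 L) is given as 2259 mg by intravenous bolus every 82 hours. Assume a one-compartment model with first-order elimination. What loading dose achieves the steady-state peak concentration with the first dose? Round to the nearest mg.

f = (1/2)^(82/29) ≈ 0.140868; accumulation ratio R = 1/(1−f) ≈ 1.16397.
Loading dose to hit Cmax,ss on first dose: D_load = D_maint·R ≈ 2259 × 1.16397 ≈ 2629.41 mg.

2629 mg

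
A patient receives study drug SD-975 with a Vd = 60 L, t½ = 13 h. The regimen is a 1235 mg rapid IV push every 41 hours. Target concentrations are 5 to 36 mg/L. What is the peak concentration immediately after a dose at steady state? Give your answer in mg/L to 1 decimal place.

Over one 41-h interval, 41/13 ≈ 3.1538 half-lives elapse, leaving f ≈ 0.1124 of each dose.
At steady state, accumulation factor R = 1/(1 − e^(−kτ)) ≈ 1.1266.
Single-dose peak C₀ = D/Vd = 1235/60 ≈ 20.583 mg/L.
Steady-state peak Cmax,ss = C₀·R ≈ 20.583 × 1.1266 ≈ 23.189 mg/L.
Peak 23.2 mg/L vs MTC 36 mg/L: below toxic threshold.

23.2 mg/L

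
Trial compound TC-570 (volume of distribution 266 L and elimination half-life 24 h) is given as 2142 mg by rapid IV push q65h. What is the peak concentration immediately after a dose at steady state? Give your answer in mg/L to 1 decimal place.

Over one 65-h interval, 65/24 ≈ 2.7083 half-lives elapse, leaving f ≈ 0.1530 of each dose.
Accumulation ratio R = 1/(1 − f) ≈ 1/0.8470 ≈ 1.1806.
Single-dose peak C₀ = D/Vd = 2142/266 ≈ 8.053 mg/L.
Cmax,ss = C₀/(1 − f) ≈ 8.053/0.8470 ≈ 9.508 mg/L.

9.5 mg/L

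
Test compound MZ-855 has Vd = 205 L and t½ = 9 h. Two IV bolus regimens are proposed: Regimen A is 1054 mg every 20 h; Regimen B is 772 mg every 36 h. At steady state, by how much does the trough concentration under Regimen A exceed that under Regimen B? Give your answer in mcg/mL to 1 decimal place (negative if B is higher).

Regimen A: f = (1/2)^(20/9) ≈ 0.2143; Cmin,ss = (1054/205)·f/(1−f) ≈ 1.402 mcg/mL.
Regimen B: f = (1/2)^(36/9) ≈ 0.0625; Cmin,ss = (772/205)·f/(1−f) ≈ 0.251 mcg/mL.
Difference ≈ 1.402 − 0.251 ≈ 1.151 mcg/mL.

1.2 mcg/mL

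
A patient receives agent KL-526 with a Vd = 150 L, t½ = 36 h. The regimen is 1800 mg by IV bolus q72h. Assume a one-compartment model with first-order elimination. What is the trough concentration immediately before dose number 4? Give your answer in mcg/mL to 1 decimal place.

3.9 mcg/mL

f = (1/2)^(τ/t½) = (1/2)^(72/36) ≈ 0.2500.
C₀ = D/Vd = 1800/150 ≈ 12.000 mcg/mL.
Before the 4th dose, 3 doses have been given. Superposition: Cmin = C₀·(f + f² + … + f^3).
≈ 12.000 × (0.2500 + 0.0625 + 0.0156) ≈ 12.000 × 0.3281 ≈ 3.937 mcg/mL.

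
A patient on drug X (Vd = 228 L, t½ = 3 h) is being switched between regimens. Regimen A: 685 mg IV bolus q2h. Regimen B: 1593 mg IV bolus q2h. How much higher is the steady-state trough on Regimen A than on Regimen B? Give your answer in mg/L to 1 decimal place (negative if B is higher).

Regimen A: f = (1/2)^(2/3) ≈ 0.6300; Cmin,ss = (685/228)·f/(1−f) ≈ 5.116 mg/L.
Regimen B: f = (1/2)^(2/3) ≈ 0.6300; Cmin,ss = (1593/228)·f/(1−f) ≈ 11.897 mg/L.
Difference ≈ 5.116 − 11.897 ≈ -6.781 mg/L.

-6.8 mg/L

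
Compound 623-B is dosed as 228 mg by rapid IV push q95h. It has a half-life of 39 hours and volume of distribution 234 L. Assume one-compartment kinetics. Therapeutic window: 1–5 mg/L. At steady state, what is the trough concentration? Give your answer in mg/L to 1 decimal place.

τ/t½ = 95/39 ≈ 2.4359, so fraction remaining f = (1/2)^(95/39) ≈ 0.1848.
Accumulation ratio R = 1/(1 − f) ≈ 1/0.8152 ≈ 1.2267.
Single-dose peak C₀ = D/Vd = 228/234 ≈ 0.974 mg/L.
Steady-state peak Cmax,ss = C₀·R ≈ 0.974 × 1.2267 ≈ 1.195 mg/L.
One interval later, Cmin,ss = Cmax,ss·e^(−kτ) ≈ 1.195 × 0.1848 ≈ 0.221 mg/L.
Trough 0.2 mg/L vs MEC 1 mg/L: subtherapeutic.

0.2 mg/L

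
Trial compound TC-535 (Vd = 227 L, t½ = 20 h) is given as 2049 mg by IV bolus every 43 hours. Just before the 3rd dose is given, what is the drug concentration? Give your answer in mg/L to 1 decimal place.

f = (1/2)^(τ/t½) = (1/2)^(43/20) ≈ 0.2253.
C₀ = D/Vd = 2049/227 ≈ 9.026 mg/L.
Before the 3rd dose, 2 doses have been given. Superposition: Cmin = C₀·(f + f²).
≈ 9.026 × (0.2253 + 0.0508) ≈ 9.026 × 0.2761 ≈ 2.492 mg/L.

2.5 mg/L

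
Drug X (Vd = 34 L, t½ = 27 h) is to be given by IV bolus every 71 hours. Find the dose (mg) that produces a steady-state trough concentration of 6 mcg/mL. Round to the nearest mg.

1058 mg

τ/t½ = 71/27 ≈ 2.6296, so f = (1/2)^(71/27) ≈ 0.161586.
Cmin,ss = (D/Vd)·f/(1−f), so D = Cmin,ss·Vd·(1−f)/f.
D = 6 × 34 × (1−f)/f ≈ 6 × 34 × 5.18865 ≈ 1058.48 mg.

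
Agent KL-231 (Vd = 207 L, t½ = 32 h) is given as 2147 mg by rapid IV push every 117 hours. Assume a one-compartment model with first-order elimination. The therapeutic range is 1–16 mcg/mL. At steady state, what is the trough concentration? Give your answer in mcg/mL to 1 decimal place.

0.9 mcg/mL

k = ln2/t½ = ln2/32 ≈ 0.021661 h⁻¹; fraction remaining f = e^(−kτ) = e^(−0.021661×117) ≈ 0.0793.
Accumulation ratio R = 1/(1 − f) ≈ 1/0.9207 ≈ 1.0861.
Each bolus raises the concentration by D/Vd = 2147/207 ≈ 10.372 mcg/mL.
Cmax,ss = C₀/(1 − f) ≈ 10.372/0.9207 ≈ 11.265 mcg/mL.
Steady-state trough Cmin,ss = Cmax,ss·f ≈ 11.265 × 0.0793 ≈ 0.893 mcg/mL.
Trough 0.9 mcg/mL vs MEC 1 mcg/mL: subtherapeutic.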